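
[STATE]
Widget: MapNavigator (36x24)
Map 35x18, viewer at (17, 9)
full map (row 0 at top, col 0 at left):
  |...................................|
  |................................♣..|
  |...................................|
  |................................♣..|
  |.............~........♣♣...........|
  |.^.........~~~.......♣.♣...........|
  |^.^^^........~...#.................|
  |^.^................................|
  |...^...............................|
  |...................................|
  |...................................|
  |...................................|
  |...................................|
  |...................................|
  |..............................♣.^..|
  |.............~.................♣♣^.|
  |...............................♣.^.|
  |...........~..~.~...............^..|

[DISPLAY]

                                    
                                    
                                    
 ...................................
 ................................♣..
 ...................................
 ................................♣..
 .............~........♣♣...........
 .^.........~~~.......♣.♣...........
 ^.^^^........~...#.................
 ^.^................................
 ...^...............................
 .................@.................
 ...................................
 ...................................
 ...................................
 ...................................
 ..............................♣.^..
 .............~.................♣♣^.
 ...............................♣.^.
 ...........~..~.~...............^..
                                    
                                    
                                    


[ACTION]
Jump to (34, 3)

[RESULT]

                                    
                                    
                                    
                                    
                                    
                                    
                                    
                                    
                                    
...................                 
................♣..                 
...................                 
................♣.@                 
......♣♣...........                 
.....♣.♣...........                 
.#.................                 
...................                 
...................                 
...................                 
...................                 
...................                 
...................                 
...................                 
..............♣.^..                 


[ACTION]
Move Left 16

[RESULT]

                                    
                                    
                                    
                                    
                                    
                                    
                                    
                                    
                                    
................................... 
................................♣.. 
................................... 
..................@.............♣.. 
.............~........♣♣........... 
.^.........~~~.......♣.♣........... 
^.^^^........~...#................. 
^.^................................ 
...^............................... 
................................... 
................................... 
................................... 
................................... 
................................... 
..............................♣.^.. 


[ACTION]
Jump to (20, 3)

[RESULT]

                                    
                                    
                                    
                                    
                                    
                                    
                                    
                                    
                                    
.................................   
..............................♣..   
.................................   
..................@...........♣..   
...........~........♣♣...........   
.........~~~.......♣.♣...........   
^^^........~...#.................   
^................................   
.^...............................   
.................................   
.................................   
.................................   
.................................   
.................................   
............................♣.^..   


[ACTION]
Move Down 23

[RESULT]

.........~~~.......♣.♣...........   
^^^........~...#.................   
^................................   
.^...............................   
.................................   
.................................   
.................................   
.................................   
.................................   
............................♣.^..   
...........~.................♣♣^.   
.............................♣.^.   
.........~..~.~...@...........^..   
                                    
                                    
                                    
                                    
                                    
                                    
                                    
                                    
                                    
                                    
                                    


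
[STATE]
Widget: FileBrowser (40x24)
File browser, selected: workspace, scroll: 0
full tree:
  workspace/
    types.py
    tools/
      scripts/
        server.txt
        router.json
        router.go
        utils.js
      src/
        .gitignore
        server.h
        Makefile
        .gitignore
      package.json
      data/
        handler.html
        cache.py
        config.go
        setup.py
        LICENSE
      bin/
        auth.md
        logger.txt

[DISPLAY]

> [-] workspace/                        
    types.py                            
    [+] tools/                          
                                        
                                        
                                        
                                        
                                        
                                        
                                        
                                        
                                        
                                        
                                        
                                        
                                        
                                        
                                        
                                        
                                        
                                        
                                        
                                        
                                        


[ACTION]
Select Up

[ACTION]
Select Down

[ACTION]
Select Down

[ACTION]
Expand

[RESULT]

  [-] workspace/                        
    types.py                            
  > [-] tools/                          
      [+] scripts/                      
      [+] src/                          
      package.json                      
      [+] data/                         
      [+] bin/                          
                                        
                                        
                                        
                                        
                                        
                                        
                                        
                                        
                                        
                                        
                                        
                                        
                                        
                                        
                                        
                                        


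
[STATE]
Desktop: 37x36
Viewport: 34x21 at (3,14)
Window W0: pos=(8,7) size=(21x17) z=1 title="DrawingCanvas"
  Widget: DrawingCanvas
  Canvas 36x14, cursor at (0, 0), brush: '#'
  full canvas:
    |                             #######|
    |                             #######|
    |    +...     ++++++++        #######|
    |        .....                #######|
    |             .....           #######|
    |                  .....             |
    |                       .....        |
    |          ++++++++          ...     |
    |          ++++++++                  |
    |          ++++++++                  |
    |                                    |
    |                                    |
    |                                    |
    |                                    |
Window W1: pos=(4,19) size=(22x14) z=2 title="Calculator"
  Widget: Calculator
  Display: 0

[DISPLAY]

     ┃             ..... ┃        
     ┃                  .┃        
     ┃                   ┃        
     ┃          ++++++++ ┃        
     ┃          ++++++++ ┃        
 ┏━━━━━━━━━━━━━━━━━━━━┓+ ┃        
 ┃ Calculator         ┃  ┃        
 ┠────────────────────┨  ┃        
 ┃                   0┃  ┃        
 ┃┌───┬───┬───┬───┐   ┃━━┛        
 ┃│ 7 │ 8 │ 9 │ ÷ │   ┃           
 ┃├───┼───┼───┼───┤   ┃           
 ┃│ 4 │ 5 │ 6 │ × │   ┃           
 ┃├───┼───┼───┼───┤   ┃           
 ┃│ 1 │ 2 │ 3 │ - │   ┃           
 ┃├───┼───┼───┼───┤   ┃           
 ┃│ 0 │ . │ = │ + │   ┃           
 ┃└───┴───┴───┴───┘   ┃           
 ┗━━━━━━━━━━━━━━━━━━━━┛           
                                  
                                  


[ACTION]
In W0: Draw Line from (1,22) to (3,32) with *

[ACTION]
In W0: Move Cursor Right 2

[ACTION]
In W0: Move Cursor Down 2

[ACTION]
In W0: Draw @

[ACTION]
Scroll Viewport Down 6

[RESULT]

     ┃                  .┃        
     ┃                   ┃        
     ┃          ++++++++ ┃        
     ┃          ++++++++ ┃        
 ┏━━━━━━━━━━━━━━━━━━━━┓+ ┃        
 ┃ Calculator         ┃  ┃        
 ┠────────────────────┨  ┃        
 ┃                   0┃  ┃        
 ┃┌───┬───┬───┬───┐   ┃━━┛        
 ┃│ 7 │ 8 │ 9 │ ÷ │   ┃           
 ┃├───┼───┼───┼───┤   ┃           
 ┃│ 4 │ 5 │ 6 │ × │   ┃           
 ┃├───┼───┼───┼───┤   ┃           
 ┃│ 1 │ 2 │ 3 │ - │   ┃           
 ┃├───┼───┼───┼───┤   ┃           
 ┃│ 0 │ . │ = │ + │   ┃           
 ┃└───┴───┴───┴───┘   ┃           
 ┗━━━━━━━━━━━━━━━━━━━━┛           
                                  
                                  
                                  


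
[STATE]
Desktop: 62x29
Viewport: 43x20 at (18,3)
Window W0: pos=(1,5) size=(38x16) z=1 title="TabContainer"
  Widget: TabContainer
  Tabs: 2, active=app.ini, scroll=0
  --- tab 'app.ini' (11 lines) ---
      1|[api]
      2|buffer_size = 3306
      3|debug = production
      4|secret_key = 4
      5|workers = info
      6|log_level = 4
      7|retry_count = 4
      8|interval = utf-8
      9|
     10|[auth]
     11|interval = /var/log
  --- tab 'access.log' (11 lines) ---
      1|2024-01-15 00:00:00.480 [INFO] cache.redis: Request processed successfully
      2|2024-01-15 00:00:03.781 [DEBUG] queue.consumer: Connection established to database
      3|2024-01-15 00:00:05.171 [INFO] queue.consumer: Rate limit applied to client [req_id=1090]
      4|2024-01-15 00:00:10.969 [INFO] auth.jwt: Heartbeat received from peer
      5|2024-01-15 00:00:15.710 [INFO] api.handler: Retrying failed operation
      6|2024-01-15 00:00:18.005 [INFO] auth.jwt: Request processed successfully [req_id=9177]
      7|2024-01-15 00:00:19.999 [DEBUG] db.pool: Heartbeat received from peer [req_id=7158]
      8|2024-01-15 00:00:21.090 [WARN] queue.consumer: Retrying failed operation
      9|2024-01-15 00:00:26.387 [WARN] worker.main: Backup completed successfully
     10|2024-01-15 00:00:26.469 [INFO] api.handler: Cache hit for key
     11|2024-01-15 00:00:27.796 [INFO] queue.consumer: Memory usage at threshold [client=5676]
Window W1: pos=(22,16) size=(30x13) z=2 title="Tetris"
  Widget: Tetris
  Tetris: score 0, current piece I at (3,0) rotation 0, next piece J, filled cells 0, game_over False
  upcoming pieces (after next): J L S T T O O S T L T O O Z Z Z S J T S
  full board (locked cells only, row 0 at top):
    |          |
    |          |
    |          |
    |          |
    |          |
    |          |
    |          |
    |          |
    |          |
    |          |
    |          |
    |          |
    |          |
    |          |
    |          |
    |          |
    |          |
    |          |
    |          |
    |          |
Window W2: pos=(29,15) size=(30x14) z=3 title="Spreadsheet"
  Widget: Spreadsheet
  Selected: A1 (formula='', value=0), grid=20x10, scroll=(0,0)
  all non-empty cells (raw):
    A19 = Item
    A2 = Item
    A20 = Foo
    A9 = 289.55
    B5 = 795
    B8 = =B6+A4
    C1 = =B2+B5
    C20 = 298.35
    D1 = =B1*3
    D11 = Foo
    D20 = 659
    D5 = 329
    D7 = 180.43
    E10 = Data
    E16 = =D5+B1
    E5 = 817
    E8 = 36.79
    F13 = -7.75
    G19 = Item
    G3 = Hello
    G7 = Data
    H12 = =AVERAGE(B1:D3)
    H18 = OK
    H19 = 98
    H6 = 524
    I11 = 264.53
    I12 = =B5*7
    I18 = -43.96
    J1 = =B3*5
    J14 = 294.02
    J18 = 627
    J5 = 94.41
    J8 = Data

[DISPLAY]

                                           
                                           
━━━━━━━━━━━━━━━━━━━━┓                      
                    ┃                      
────────────────────┨                      
s.log               ┃                      
────────────────────┃                      
                    ┃                      
06                  ┃                      
on                  ┃                      
                    ┃                      
                    ┃                      
           ┏━━━━━━━━━━━━━━━━━━━━━━━━━━━━┓  
    ┏━━━━━━┃ Spreadsheet                ┃  
    ┃ Tetri┠────────────────────────────┨  
    ┠──────┃A1:                         ┃  
    ┃      ┃       A       B       C    ┃  
━━━━┃      ┃----------------------------┃  
    ┃      ┃  1      [0]       0     795┃  
    ┃      ┃  2 Item           0       0┃  


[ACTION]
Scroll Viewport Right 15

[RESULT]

                                           
                                           
━━━━━━━━━━━━━━━━━━━┓                       
                   ┃                       
───────────────────┨                       
.log               ┃                       
───────────────────┃                       
                   ┃                       
6                  ┃                       
n                  ┃                       
                   ┃                       
                   ┃                       
          ┏━━━━━━━━━━━━━━━━━━━━━━━━━━━━┓   
   ┏━━━━━━┃ Spreadsheet                ┃   
   ┃ Tetri┠────────────────────────────┨   
   ┠──────┃A1:                         ┃   
   ┃      ┃       A       B       C    ┃   
━━━┃      ┃----------------------------┃   
   ┃      ┃  1      [0]       0     795┃   
   ┃      ┃  2 Item           0       0┃   


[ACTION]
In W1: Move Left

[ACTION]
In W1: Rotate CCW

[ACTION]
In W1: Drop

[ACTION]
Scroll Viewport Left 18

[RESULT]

                                           
                                           
┏━━━━━━━━━━━━━━━━━━━━━━━━━━━━━━━━━━━━┓     
┃ TabContainer                       ┃     
┠────────────────────────────────────┨     
┃[app.ini]│ access.log               ┃     
┃────────────────────────────────────┃     
┃[api]                               ┃     
┃buffer_size = 3306                  ┃     
┃debug = production                  ┃     
┃secret_key = 4                      ┃     
┃workers = info                      ┃     
┃log_level = 4              ┏━━━━━━━━━━━━━━
┃retry_count = 4     ┏━━━━━━┃ Spreadsheet  
┃interval = utf-8    ┃ Tetri┠──────────────
┃                    ┠──────┃A1:           
┃[auth]              ┃      ┃       A      
┗━━━━━━━━━━━━━━━━━━━━┃      ┃--------------
                     ┃      ┃  1      [0]  
                     ┃      ┃  2 Item      


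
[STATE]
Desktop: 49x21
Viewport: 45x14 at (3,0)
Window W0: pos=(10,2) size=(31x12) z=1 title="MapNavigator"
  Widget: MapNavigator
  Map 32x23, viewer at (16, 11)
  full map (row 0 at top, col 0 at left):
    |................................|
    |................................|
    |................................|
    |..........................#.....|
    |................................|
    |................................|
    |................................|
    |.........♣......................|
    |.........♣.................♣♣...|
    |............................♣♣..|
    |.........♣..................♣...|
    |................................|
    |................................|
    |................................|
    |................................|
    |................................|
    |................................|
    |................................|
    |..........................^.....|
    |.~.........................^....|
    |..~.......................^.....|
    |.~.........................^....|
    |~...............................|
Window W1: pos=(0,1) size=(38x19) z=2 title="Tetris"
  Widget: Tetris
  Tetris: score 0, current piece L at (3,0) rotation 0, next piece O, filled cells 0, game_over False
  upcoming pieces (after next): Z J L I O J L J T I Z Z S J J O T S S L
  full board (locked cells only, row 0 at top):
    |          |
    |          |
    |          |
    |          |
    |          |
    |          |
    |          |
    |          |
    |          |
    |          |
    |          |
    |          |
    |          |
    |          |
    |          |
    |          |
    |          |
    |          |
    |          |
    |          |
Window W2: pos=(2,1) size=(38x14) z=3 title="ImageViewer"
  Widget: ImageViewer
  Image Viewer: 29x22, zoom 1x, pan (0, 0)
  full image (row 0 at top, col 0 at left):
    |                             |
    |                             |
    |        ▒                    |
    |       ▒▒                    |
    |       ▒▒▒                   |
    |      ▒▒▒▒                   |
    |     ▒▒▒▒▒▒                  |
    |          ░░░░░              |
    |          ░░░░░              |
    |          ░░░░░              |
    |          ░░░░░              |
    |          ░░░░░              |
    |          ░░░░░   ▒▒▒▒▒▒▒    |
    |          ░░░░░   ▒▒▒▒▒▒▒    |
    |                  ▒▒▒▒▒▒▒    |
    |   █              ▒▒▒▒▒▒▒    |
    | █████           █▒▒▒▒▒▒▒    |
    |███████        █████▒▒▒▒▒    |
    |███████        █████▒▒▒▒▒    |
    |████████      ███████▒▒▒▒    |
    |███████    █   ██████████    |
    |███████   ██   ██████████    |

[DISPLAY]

                                             
━━━━━━━━━━━━━━━━━━━━━━━━━━━━━━━━━━━━┓        
 ImageViewer                        ┃┓       
────────────────────────────────────┨┃       
                                    ┃┨       
                                    ┃┃       
        ▒                           ┃┃       
       ▒▒                           ┃┃       
       ▒▒▒                          ┃┃       
      ▒▒▒▒                          ┃┃       
     ▒▒▒▒▒▒                         ┃┃       
          ░░░░░                     ┃┃       
          ░░░░░                     ┃┃       
          ░░░░░                     ┃┛       


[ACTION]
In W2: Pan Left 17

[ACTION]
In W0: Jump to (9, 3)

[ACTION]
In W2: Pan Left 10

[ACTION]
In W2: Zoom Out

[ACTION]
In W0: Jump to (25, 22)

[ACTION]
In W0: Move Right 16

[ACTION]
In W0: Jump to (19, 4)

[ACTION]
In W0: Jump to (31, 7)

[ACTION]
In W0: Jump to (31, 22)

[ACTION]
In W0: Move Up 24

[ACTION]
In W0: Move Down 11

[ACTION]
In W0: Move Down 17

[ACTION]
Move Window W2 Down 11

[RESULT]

                                             
━━━━━━━━━━━━━━━━━━━━━━━━━━━━━━━━━━┓          
etris                             ┃━━┓       
──────────────────────────────────┨  ┃       
        │Next:                    ┃──┨       
        │▓▓                       ┃  ┃       
        │▓▓                       ┃  ┃       
━━━━━━━━━━━━━━━━━━━━━━━━━━━━━━━━━━━━┓┃       
 ImageViewer                        ┃┃       
────────────────────────────────────┨┃       
                                    ┃┃       
                                    ┃┃       
        ▒                           ┃┃       
       ▒▒                           ┃┛       


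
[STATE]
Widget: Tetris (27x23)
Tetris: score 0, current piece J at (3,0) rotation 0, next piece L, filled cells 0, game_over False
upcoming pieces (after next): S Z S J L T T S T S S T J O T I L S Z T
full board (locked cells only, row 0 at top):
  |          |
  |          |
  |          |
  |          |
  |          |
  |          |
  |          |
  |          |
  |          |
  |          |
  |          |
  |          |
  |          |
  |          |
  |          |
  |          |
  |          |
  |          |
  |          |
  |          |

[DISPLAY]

   █      │Next:           
   ███    │  ▒             
          │▒▒▒             
          │                
          │                
          │                
          │Score:          
          │0               
          │                
          │                
          │                
          │                
          │                
          │                
          │                
          │                
          │                
          │                
          │                
          │                
          │                
          │                
          │                


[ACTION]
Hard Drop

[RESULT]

     ▒    │Next:           
   ▒▒▒    │ ░░             
          │░░              
          │                
          │                
          │                
          │Score:          
          │0               
          │                
          │                
          │                
          │                
          │                
          │                
          │                
          │                
          │                
          │                
   █      │                
   ███    │                
          │                
          │                
          │                


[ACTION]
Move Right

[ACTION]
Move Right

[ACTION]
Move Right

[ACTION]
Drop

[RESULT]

          │Next:           
        ▒ │ ░░             
      ▒▒▒ │░░              
          │                
          │                
          │                
          │Score:          
          │0               
          │                
          │                
          │                
          │                
          │                
          │                
          │                
          │                
          │                
          │                
   █      │                
   ███    │                
          │                
          │                
          │                


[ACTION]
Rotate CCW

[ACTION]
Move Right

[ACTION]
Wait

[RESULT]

          │Next:           
          │ ░░             
       ▒▒ │░░              
        ▒ │                
        ▒ │                
          │                
          │Score:          
          │0               
          │                
          │                
          │                
          │                
          │                
          │                
          │                
          │                
          │                
          │                
   █      │                
   ███    │                
          │                
          │                
          │                


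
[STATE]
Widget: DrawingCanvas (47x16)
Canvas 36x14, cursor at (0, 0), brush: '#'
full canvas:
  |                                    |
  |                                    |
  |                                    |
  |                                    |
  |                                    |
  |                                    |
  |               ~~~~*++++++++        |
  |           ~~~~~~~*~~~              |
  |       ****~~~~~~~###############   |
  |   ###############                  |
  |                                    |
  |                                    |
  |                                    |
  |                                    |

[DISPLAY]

+                                              
                                               
                                               
                                               
                                               
                                               
               ~~~~*++++++++                   
           ~~~~~~~*~~~                         
       ****~~~~~~~###############              
   ###############                             
                                               
                                               
                                               
                                               
                                               
                                               


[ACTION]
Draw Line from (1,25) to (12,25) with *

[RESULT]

+                                              
                         *                     
                         *                     
                         *                     
                         *                     
                         *                     
               ~~~~*+++++*++                   
           ~~~~~~~*~~~   *                     
       ****~~~~~~~#######*#######              
   ###############       *                     
                         *                     
                         *                     
                         *                     
                                               
                                               
                                               


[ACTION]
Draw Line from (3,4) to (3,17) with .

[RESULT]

+                                              
                         *                     
                         *                     
    ..............       *                     
                         *                     
                         *                     
               ~~~~*+++++*++                   
           ~~~~~~~*~~~   *                     
       ****~~~~~~~#######*#######              
   ###############       *                     
                         *                     
                         *                     
                         *                     
                                               
                                               
                                               


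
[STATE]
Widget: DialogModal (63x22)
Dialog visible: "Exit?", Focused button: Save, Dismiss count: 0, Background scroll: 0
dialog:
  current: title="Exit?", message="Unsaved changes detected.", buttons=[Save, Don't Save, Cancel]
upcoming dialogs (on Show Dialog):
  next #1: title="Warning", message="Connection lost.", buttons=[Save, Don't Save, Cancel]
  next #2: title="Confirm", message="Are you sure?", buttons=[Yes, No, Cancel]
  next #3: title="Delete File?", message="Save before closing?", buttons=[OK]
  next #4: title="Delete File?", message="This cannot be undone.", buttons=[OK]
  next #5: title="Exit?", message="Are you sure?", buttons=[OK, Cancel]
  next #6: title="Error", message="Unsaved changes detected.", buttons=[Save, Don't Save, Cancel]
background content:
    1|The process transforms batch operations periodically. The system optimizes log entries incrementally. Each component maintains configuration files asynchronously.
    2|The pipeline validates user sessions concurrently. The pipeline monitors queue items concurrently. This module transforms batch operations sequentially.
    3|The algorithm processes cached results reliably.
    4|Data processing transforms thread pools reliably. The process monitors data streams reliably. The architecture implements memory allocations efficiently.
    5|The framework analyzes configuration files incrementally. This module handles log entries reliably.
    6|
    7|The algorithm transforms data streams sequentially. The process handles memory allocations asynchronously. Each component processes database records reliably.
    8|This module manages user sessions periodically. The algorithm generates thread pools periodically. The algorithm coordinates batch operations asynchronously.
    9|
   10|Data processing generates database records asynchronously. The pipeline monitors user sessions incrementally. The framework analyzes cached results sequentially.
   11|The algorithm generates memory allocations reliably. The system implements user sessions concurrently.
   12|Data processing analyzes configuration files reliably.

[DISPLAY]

The process transforms batch operations periodically. The syste
The pipeline validates user sessions concurrently. The pipeline
The algorithm processes cached results reliably.               
Data processing transforms thread pools reliably. The process m
The framework analyzes configuration files incrementally. This 
                                                               
The algorithm transforms data streams sequentially. The process
This module manages user sessions periodically. The algorithm g
               ┌──────────────────────────────┐                
Data processing│            Exit?             │chronously. The 
The algorithm g│  Unsaved changes detected.   │ably. The system
Data processing│ [Save]  Don't Save   Cancel  │liably.         
               └──────────────────────────────┘                
                                                               
                                                               
                                                               
                                                               
                                                               
                                                               
                                                               
                                                               
                                                               


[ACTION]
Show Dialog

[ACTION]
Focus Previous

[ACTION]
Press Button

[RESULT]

The process transforms batch operations periodically. The syste
The pipeline validates user sessions concurrently. The pipeline
The algorithm processes cached results reliably.               
Data processing transforms thread pools reliably. The process m
The framework analyzes configuration files incrementally. This 
                                                               
The algorithm transforms data streams sequentially. The process
This module manages user sessions periodically. The algorithm g
                                                               
Data processing generates database records asynchronously. The 
The algorithm generates memory allocations reliably. The system
Data processing analyzes configuration files reliably.         
                                                               
                                                               
                                                               
                                                               
                                                               
                                                               
                                                               
                                                               
                                                               
                                                               


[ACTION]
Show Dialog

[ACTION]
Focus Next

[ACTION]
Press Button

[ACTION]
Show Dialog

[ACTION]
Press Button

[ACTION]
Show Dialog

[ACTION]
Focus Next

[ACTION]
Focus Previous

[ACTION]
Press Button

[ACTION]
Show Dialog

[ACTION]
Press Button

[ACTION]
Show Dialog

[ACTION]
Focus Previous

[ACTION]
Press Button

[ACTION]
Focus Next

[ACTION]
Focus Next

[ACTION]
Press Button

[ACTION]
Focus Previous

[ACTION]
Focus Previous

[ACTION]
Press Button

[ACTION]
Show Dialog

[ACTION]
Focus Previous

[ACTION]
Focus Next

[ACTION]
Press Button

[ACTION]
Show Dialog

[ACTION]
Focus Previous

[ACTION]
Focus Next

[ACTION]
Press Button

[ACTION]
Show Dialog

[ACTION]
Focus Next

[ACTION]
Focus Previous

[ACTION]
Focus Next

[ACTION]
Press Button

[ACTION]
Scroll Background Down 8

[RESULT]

                                                               
Data processing generates database records asynchronously. The 
The algorithm generates memory allocations reliably. The system
Data processing analyzes configuration files reliably.         
                                                               
                                                               
                                                               
                                                               
                                                               
                                                               
                                                               
                                                               
                                                               
                                                               
                                                               
                                                               
                                                               
                                                               
                                                               
                                                               
                                                               
                                                               


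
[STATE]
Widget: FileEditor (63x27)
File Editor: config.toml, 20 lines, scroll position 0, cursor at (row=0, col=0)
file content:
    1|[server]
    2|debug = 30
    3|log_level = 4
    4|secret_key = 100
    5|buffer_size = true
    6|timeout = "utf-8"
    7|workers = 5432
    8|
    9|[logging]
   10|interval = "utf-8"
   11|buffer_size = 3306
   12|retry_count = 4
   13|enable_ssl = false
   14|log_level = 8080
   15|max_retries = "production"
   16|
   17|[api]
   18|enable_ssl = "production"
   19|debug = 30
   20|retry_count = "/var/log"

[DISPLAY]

█server]                                                      ▲
debug = 30                                                    █
log_level = 4                                                 ░
secret_key = 100                                              ░
buffer_size = true                                            ░
timeout = "utf-8"                                             ░
workers = 5432                                                ░
                                                              ░
[logging]                                                     ░
interval = "utf-8"                                            ░
buffer_size = 3306                                            ░
retry_count = 4                                               ░
enable_ssl = false                                            ░
log_level = 8080                                              ░
max_retries = "production"                                    ░
                                                              ░
[api]                                                         ░
enable_ssl = "production"                                     ░
debug = 30                                                    ░
retry_count = "/var/log"                                      ░
                                                              ░
                                                              ░
                                                              ░
                                                              ░
                                                              ░
                                                              ░
                                                              ▼


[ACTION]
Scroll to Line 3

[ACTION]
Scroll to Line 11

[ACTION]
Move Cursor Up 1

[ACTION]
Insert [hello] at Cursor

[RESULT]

hello█server]                                                 ▲
debug = 30                                                    █
log_level = 4                                                 ░
secret_key = 100                                              ░
buffer_size = true                                            ░
timeout = "utf-8"                                             ░
workers = 5432                                                ░
                                                              ░
[logging]                                                     ░
interval = "utf-8"                                            ░
buffer_size = 3306                                            ░
retry_count = 4                                               ░
enable_ssl = false                                            ░
log_level = 8080                                              ░
max_retries = "production"                                    ░
                                                              ░
[api]                                                         ░
enable_ssl = "production"                                     ░
debug = 30                                                    ░
retry_count = "/var/log"                                      ░
                                                              ░
                                                              ░
                                                              ░
                                                              ░
                                                              ░
                                                              ░
                                                              ▼
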